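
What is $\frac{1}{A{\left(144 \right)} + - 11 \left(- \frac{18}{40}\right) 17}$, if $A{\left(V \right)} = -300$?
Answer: $- \frac{20}{4317} \approx -0.0046328$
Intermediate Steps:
$\frac{1}{A{\left(144 \right)} + - 11 \left(- \frac{18}{40}\right) 17} = \frac{1}{-300 + - 11 \left(- \frac{18}{40}\right) 17} = \frac{1}{-300 + - 11 \left(\left(-18\right) \frac{1}{40}\right) 17} = \frac{1}{-300 + \left(-11\right) \left(- \frac{9}{20}\right) 17} = \frac{1}{-300 + \frac{99}{20} \cdot 17} = \frac{1}{-300 + \frac{1683}{20}} = \frac{1}{- \frac{4317}{20}} = - \frac{20}{4317}$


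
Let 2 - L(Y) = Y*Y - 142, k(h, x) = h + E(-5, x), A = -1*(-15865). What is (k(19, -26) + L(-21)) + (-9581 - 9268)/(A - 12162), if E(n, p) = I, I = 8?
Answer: -1018659/3703 ≈ -275.09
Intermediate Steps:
E(n, p) = 8
A = 15865
k(h, x) = 8 + h (k(h, x) = h + 8 = 8 + h)
L(Y) = 144 - Y² (L(Y) = 2 - (Y*Y - 142) = 2 - (Y² - 142) = 2 - (-142 + Y²) = 2 + (142 - Y²) = 144 - Y²)
(k(19, -26) + L(-21)) + (-9581 - 9268)/(A - 12162) = ((8 + 19) + (144 - 1*(-21)²)) + (-9581 - 9268)/(15865 - 12162) = (27 + (144 - 1*441)) - 18849/3703 = (27 + (144 - 441)) - 18849*1/3703 = (27 - 297) - 18849/3703 = -270 - 18849/3703 = -1018659/3703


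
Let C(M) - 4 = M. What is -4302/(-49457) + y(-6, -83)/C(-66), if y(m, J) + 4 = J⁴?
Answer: -2347145717145/3066334 ≈ -7.6546e+5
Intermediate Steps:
C(M) = 4 + M
y(m, J) = -4 + J⁴
-4302/(-49457) + y(-6, -83)/C(-66) = -4302/(-49457) + (-4 + (-83)⁴)/(4 - 66) = -4302*(-1/49457) + (-4 + 47458321)/(-62) = 4302/49457 + 47458317*(-1/62) = 4302/49457 - 47458317/62 = -2347145717145/3066334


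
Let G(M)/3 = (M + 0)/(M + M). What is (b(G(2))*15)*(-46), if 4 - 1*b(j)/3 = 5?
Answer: 2070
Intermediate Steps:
G(M) = 3/2 (G(M) = 3*((M + 0)/(M + M)) = 3*(M/((2*M))) = 3*(M*(1/(2*M))) = 3*(1/2) = 3/2)
b(j) = -3 (b(j) = 12 - 3*5 = 12 - 15 = -3)
(b(G(2))*15)*(-46) = -3*15*(-46) = -45*(-46) = 2070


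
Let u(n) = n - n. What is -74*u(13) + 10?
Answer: 10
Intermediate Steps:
u(n) = 0
-74*u(13) + 10 = -74*0 + 10 = 0 + 10 = 10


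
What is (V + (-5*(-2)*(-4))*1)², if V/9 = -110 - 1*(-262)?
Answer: 1763584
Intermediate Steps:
V = 1368 (V = 9*(-110 - 1*(-262)) = 9*(-110 + 262) = 9*152 = 1368)
(V + (-5*(-2)*(-4))*1)² = (1368 + (-5*(-2)*(-4))*1)² = (1368 + (10*(-4))*1)² = (1368 - 40*1)² = (1368 - 40)² = 1328² = 1763584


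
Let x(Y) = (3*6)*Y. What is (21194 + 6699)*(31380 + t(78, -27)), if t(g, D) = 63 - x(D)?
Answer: 890595597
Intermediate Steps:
x(Y) = 18*Y
t(g, D) = 63 - 18*D
(21194 + 6699)*(31380 + t(78, -27)) = (21194 + 6699)*(31380 + (63 - 18*(-27))) = 27893*(31380 + (63 + 486)) = 27893*(31380 + 549) = 27893*31929 = 890595597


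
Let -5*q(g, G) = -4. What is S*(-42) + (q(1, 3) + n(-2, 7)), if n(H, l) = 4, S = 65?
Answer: -13626/5 ≈ -2725.2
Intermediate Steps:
q(g, G) = 4/5 (q(g, G) = -1/5*(-4) = 4/5)
S*(-42) + (q(1, 3) + n(-2, 7)) = 65*(-42) + (4/5 + 4) = -2730 + 24/5 = -13626/5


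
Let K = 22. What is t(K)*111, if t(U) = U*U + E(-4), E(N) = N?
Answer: 53280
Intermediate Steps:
t(U) = -4 + U² (t(U) = U*U - 4 = U² - 4 = -4 + U²)
t(K)*111 = (-4 + 22²)*111 = (-4 + 484)*111 = 480*111 = 53280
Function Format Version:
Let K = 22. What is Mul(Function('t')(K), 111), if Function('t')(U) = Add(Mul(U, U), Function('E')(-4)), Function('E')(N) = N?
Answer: 53280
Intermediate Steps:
Function('t')(U) = Add(-4, Pow(U, 2)) (Function('t')(U) = Add(Mul(U, U), -4) = Add(Pow(U, 2), -4) = Add(-4, Pow(U, 2)))
Mul(Function('t')(K), 111) = Mul(Add(-4, Pow(22, 2)), 111) = Mul(Add(-4, 484), 111) = Mul(480, 111) = 53280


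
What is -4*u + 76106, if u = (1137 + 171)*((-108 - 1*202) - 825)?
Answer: 6014426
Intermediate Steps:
u = -1484580 (u = 1308*((-108 - 202) - 825) = 1308*(-310 - 825) = 1308*(-1135) = -1484580)
-4*u + 76106 = -4*(-1484580) + 76106 = 5938320 + 76106 = 6014426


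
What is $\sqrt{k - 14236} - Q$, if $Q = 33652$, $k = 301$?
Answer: $-33652 + i \sqrt{13935} \approx -33652.0 + 118.05 i$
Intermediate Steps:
$\sqrt{k - 14236} - Q = \sqrt{301 - 14236} - 33652 = \sqrt{-13935} - 33652 = i \sqrt{13935} - 33652 = -33652 + i \sqrt{13935}$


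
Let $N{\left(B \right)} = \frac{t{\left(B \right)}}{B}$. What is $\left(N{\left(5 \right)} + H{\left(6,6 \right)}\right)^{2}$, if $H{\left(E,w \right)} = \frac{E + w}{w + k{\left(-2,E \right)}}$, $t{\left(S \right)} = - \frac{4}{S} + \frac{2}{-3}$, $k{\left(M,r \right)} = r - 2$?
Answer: $\frac{4624}{5625} \approx 0.82204$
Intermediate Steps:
$k{\left(M,r \right)} = -2 + r$
$t{\left(S \right)} = - \frac{2}{3} - \frac{4}{S}$ ($t{\left(S \right)} = - \frac{4}{S} + 2 \left(- \frac{1}{3}\right) = - \frac{4}{S} - \frac{2}{3} = - \frac{2}{3} - \frac{4}{S}$)
$N{\left(B \right)} = \frac{- \frac{2}{3} - \frac{4}{B}}{B}$
$H{\left(E,w \right)} = \frac{E + w}{-2 + E + w}$ ($H{\left(E,w \right)} = \frac{E + w}{w + \left(-2 + E\right)} = \frac{E + w}{-2 + E + w}$)
$\left(N{\left(5 \right)} + H{\left(6,6 \right)}\right)^{2} = \left(\frac{2 \left(-6 - 5\right)}{3 \cdot 25} + \frac{6 + 6}{-2 + 6 + 6}\right)^{2} = \left(\frac{2}{3} \cdot \frac{1}{25} \left(-6 - 5\right) + \frac{1}{10} \cdot 12\right)^{2} = \left(\frac{2}{3} \cdot \frac{1}{25} \left(-11\right) + \frac{1}{10} \cdot 12\right)^{2} = \left(- \frac{22}{75} + \frac{6}{5}\right)^{2} = \left(\frac{68}{75}\right)^{2} = \frac{4624}{5625}$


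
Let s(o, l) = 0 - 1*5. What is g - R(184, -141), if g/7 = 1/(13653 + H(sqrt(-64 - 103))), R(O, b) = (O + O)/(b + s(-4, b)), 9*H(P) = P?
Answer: 396962350541/157458468944 - 9*I*sqrt(167)/2156965328 ≈ 2.5211 - 5.3921e-8*I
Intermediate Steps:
H(P) = P/9
s(o, l) = -5 (s(o, l) = 0 - 5 = -5)
R(O, b) = 2*O/(-5 + b) (R(O, b) = (O + O)/(b - 5) = (2*O)/(-5 + b) = 2*O/(-5 + b))
g = 7/(13653 + I*sqrt(167)/9) (g = 7/(13653 + sqrt(-64 - 103)/9) = 7/(13653 + sqrt(-167)/9) = 7/(13653 + (I*sqrt(167))/9) = 7/(13653 + I*sqrt(167)/9) ≈ 0.00051271 - 5.3921e-8*I)
g - R(184, -141) = (1105893/2156965328 - 9*I*sqrt(167)/2156965328) - 2*184/(-5 - 141) = (1105893/2156965328 - 9*I*sqrt(167)/2156965328) - 2*184/(-146) = (1105893/2156965328 - 9*I*sqrt(167)/2156965328) - 2*184*(-1)/146 = (1105893/2156965328 - 9*I*sqrt(167)/2156965328) - 1*(-184/73) = (1105893/2156965328 - 9*I*sqrt(167)/2156965328) + 184/73 = 396962350541/157458468944 - 9*I*sqrt(167)/2156965328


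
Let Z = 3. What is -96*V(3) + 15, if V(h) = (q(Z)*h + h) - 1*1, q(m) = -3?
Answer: 687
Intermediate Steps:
V(h) = -1 - 2*h (V(h) = (-3*h + h) - 1*1 = -2*h - 1 = -1 - 2*h)
-96*V(3) + 15 = -96*(-1 - 2*3) + 15 = -96*(-1 - 6) + 15 = -96*(-7) + 15 = 672 + 15 = 687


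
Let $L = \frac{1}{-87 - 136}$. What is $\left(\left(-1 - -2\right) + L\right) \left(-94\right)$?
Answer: $- \frac{20868}{223} \approx -93.578$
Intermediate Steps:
$L = - \frac{1}{223}$ ($L = \frac{1}{-223} = - \frac{1}{223} \approx -0.0044843$)
$\left(\left(-1 - -2\right) + L\right) \left(-94\right) = \left(\left(-1 - -2\right) - \frac{1}{223}\right) \left(-94\right) = \left(\left(-1 + 2\right) - \frac{1}{223}\right) \left(-94\right) = \left(1 - \frac{1}{223}\right) \left(-94\right) = \frac{222}{223} \left(-94\right) = - \frac{20868}{223}$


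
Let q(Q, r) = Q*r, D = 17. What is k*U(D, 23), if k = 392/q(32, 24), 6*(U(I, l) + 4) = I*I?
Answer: 12985/576 ≈ 22.543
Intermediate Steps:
U(I, l) = -4 + I²/6 (U(I, l) = -4 + (I*I)/6 = -4 + I²/6)
k = 49/96 (k = 392/((32*24)) = 392/768 = 392*(1/768) = 49/96 ≈ 0.51042)
k*U(D, 23) = 49*(-4 + (⅙)*17²)/96 = 49*(-4 + (⅙)*289)/96 = 49*(-4 + 289/6)/96 = (49/96)*(265/6) = 12985/576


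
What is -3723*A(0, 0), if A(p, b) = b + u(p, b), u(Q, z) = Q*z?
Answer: 0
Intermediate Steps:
A(p, b) = b + b*p (A(p, b) = b + p*b = b + b*p)
-3723*A(0, 0) = -0*(1 + 0) = -0 = -3723*0 = 0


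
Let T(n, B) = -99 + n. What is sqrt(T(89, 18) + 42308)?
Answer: sqrt(42298) ≈ 205.66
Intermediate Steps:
sqrt(T(89, 18) + 42308) = sqrt((-99 + 89) + 42308) = sqrt(-10 + 42308) = sqrt(42298)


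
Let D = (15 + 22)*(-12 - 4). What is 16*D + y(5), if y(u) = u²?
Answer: -9447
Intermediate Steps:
D = -592 (D = 37*(-16) = -592)
16*D + y(5) = 16*(-592) + 5² = -9472 + 25 = -9447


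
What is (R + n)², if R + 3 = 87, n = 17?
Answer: 10201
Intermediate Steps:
R = 84 (R = -3 + 87 = 84)
(R + n)² = (84 + 17)² = 101² = 10201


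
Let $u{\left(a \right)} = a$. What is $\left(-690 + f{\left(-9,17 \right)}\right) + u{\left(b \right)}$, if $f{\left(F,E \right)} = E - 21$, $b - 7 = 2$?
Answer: $-685$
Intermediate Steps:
$b = 9$ ($b = 7 + 2 = 9$)
$f{\left(F,E \right)} = -21 + E$ ($f{\left(F,E \right)} = E - 21 = -21 + E$)
$\left(-690 + f{\left(-9,17 \right)}\right) + u{\left(b \right)} = \left(-690 + \left(-21 + 17\right)\right) + 9 = \left(-690 - 4\right) + 9 = -694 + 9 = -685$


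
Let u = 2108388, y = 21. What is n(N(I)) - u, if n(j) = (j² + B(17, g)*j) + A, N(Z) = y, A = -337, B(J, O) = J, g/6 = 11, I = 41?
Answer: -2107927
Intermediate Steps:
g = 66 (g = 6*11 = 66)
N(Z) = 21
n(j) = -337 + j² + 17*j (n(j) = (j² + 17*j) - 337 = -337 + j² + 17*j)
n(N(I)) - u = (-337 + 21² + 17*21) - 1*2108388 = (-337 + 441 + 357) - 2108388 = 461 - 2108388 = -2107927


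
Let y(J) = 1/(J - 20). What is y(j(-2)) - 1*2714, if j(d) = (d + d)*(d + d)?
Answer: -10857/4 ≈ -2714.3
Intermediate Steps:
j(d) = 4*d² (j(d) = (2*d)*(2*d) = 4*d²)
y(J) = 1/(-20 + J)
y(j(-2)) - 1*2714 = 1/(-20 + 4*(-2)²) - 1*2714 = 1/(-20 + 4*4) - 2714 = 1/(-20 + 16) - 2714 = 1/(-4) - 2714 = -¼ - 2714 = -10857/4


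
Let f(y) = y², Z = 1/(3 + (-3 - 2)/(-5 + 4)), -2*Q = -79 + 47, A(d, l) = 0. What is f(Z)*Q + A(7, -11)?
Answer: ¼ ≈ 0.25000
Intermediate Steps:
Q = 16 (Q = -(-79 + 47)/2 = -½*(-32) = 16)
Z = ⅛ (Z = 1/(3 - 5/(-1)) = 1/(3 - 5*(-1)) = 1/(3 + 5) = 1/8 = ⅛ ≈ 0.12500)
f(Z)*Q + A(7, -11) = (⅛)²*16 + 0 = (1/64)*16 + 0 = ¼ + 0 = ¼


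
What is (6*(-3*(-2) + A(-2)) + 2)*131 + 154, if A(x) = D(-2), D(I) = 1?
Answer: 5918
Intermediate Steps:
A(x) = 1
(6*(-3*(-2) + A(-2)) + 2)*131 + 154 = (6*(-3*(-2) + 1) + 2)*131 + 154 = (6*(6 + 1) + 2)*131 + 154 = (6*7 + 2)*131 + 154 = (42 + 2)*131 + 154 = 44*131 + 154 = 5764 + 154 = 5918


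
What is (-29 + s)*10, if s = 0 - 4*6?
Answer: -530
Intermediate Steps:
s = -24 (s = 0 - 24 = -24)
(-29 + s)*10 = (-29 - 24)*10 = -53*10 = -530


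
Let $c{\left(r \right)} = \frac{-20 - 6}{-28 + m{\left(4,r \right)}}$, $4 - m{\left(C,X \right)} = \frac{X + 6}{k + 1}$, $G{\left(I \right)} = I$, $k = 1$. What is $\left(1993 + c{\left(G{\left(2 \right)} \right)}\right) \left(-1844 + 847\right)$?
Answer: $- \frac{27831255}{14} \approx -1.9879 \cdot 10^{6}$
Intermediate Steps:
$m{\left(C,X \right)} = 1 - \frac{X}{2}$ ($m{\left(C,X \right)} = 4 - \frac{X + 6}{1 + 1} = 4 - \frac{6 + X}{2} = 4 - \left(6 + X\right) \frac{1}{2} = 4 - \left(3 + \frac{X}{2}\right) = 1 - \frac{X}{2}$)
$c{\left(r \right)} = - \frac{26}{-27 - \frac{r}{2}}$ ($c{\left(r \right)} = \frac{-20 - 6}{-28 - \left(-1 + \frac{r}{2}\right)} = - \frac{26}{-27 - \frac{r}{2}}$)
$\left(1993 + c{\left(G{\left(2 \right)} \right)}\right) \left(-1844 + 847\right) = \left(1993 + \frac{52}{54 + 2}\right) \left(-1844 + 847\right) = \left(1993 + \frac{52}{56}\right) \left(-997\right) = \left(1993 + 52 \cdot \frac{1}{56}\right) \left(-997\right) = \left(1993 + \frac{13}{14}\right) \left(-997\right) = \frac{27915}{14} \left(-997\right) = - \frac{27831255}{14}$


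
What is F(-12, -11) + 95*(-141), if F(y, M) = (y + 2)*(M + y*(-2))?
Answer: -13525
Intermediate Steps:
F(y, M) = (2 + y)*(M - 2*y)
F(-12, -11) + 95*(-141) = (-4*(-12) - 2*(-12)² + 2*(-11) - 11*(-12)) + 95*(-141) = (48 - 2*144 - 22 + 132) - 13395 = (48 - 288 - 22 + 132) - 13395 = -130 - 13395 = -13525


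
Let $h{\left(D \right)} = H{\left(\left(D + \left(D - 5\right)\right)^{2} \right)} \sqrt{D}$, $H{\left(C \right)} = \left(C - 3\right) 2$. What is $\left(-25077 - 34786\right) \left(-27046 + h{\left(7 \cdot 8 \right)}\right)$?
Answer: $1619054698 - 2740767592 \sqrt{14} \approx -8.636 \cdot 10^{9}$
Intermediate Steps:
$H{\left(C \right)} = -6 + 2 C$ ($H{\left(C \right)} = \left(-3 + C\right) 2 = -6 + 2 C$)
$h{\left(D \right)} = \sqrt{D} \left(-6 + 2 \left(-5 + 2 D\right)^{2}\right)$ ($h{\left(D \right)} = \left(-6 + 2 \left(D + \left(D - 5\right)\right)^{2}\right) \sqrt{D} = \left(-6 + 2 \left(D + \left(-5 + D\right)\right)^{2}\right) \sqrt{D} = \left(-6 + 2 \left(-5 + 2 D\right)^{2}\right) \sqrt{D} = \sqrt{D} \left(-6 + 2 \left(-5 + 2 D\right)^{2}\right)$)
$\left(-25077 - 34786\right) \left(-27046 + h{\left(7 \cdot 8 \right)}\right) = \left(-25077 - 34786\right) \left(-27046 + 2 \sqrt{7 \cdot 8} \left(-3 + \left(-5 + 2 \cdot 7 \cdot 8\right)^{2}\right)\right) = - 59863 \left(-27046 + 2 \sqrt{56} \left(-3 + \left(-5 + 2 \cdot 56\right)^{2}\right)\right) = - 59863 \left(-27046 + 2 \cdot 2 \sqrt{14} \left(-3 + \left(-5 + 112\right)^{2}\right)\right) = - 59863 \left(-27046 + 2 \cdot 2 \sqrt{14} \left(-3 + 107^{2}\right)\right) = - 59863 \left(-27046 + 2 \cdot 2 \sqrt{14} \left(-3 + 11449\right)\right) = - 59863 \left(-27046 + 2 \cdot 2 \sqrt{14} \cdot 11446\right) = - 59863 \left(-27046 + 45784 \sqrt{14}\right) = 1619054698 - 2740767592 \sqrt{14}$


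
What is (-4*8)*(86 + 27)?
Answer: -3616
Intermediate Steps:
(-4*8)*(86 + 27) = -32*113 = -3616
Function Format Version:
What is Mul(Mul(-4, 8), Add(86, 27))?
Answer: -3616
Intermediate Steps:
Mul(Mul(-4, 8), Add(86, 27)) = Mul(-32, 113) = -3616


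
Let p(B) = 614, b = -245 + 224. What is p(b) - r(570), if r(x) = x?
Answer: 44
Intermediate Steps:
b = -21
p(b) - r(570) = 614 - 1*570 = 614 - 570 = 44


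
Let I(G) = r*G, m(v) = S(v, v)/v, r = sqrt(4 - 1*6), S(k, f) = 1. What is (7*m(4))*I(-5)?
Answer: -35*I*sqrt(2)/4 ≈ -12.374*I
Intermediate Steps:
r = I*sqrt(2) (r = sqrt(4 - 6) = sqrt(-2) = I*sqrt(2) ≈ 1.4142*I)
m(v) = 1/v
I(G) = I*G*sqrt(2) (I(G) = (I*sqrt(2))*G = I*G*sqrt(2))
(7*m(4))*I(-5) = (7/4)*(I*(-5)*sqrt(2)) = (7*(1/4))*(-5*I*sqrt(2)) = 7*(-5*I*sqrt(2))/4 = -35*I*sqrt(2)/4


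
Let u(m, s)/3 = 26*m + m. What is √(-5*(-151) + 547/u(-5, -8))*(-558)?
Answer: -124*√381535/5 ≈ -15319.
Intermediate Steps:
u(m, s) = 81*m (u(m, s) = 3*(26*m + m) = 3*(27*m) = 81*m)
√(-5*(-151) + 547/u(-5, -8))*(-558) = √(-5*(-151) + 547/((81*(-5))))*(-558) = √(755 + 547/(-405))*(-558) = √(755 + 547*(-1/405))*(-558) = √(755 - 547/405)*(-558) = √(305228/405)*(-558) = (2*√381535/45)*(-558) = -124*√381535/5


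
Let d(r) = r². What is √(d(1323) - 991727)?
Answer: √758602 ≈ 870.98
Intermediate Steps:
√(d(1323) - 991727) = √(1323² - 991727) = √(1750329 - 991727) = √758602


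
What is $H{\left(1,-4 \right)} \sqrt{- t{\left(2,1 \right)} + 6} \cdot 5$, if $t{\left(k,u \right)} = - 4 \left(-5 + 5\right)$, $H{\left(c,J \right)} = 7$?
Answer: $35 \sqrt{6} \approx 85.732$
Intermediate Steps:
$t{\left(k,u \right)} = 0$ ($t{\left(k,u \right)} = \left(-4\right) 0 = 0$)
$H{\left(1,-4 \right)} \sqrt{- t{\left(2,1 \right)} + 6} \cdot 5 = 7 \sqrt{\left(-1\right) 0 + 6} \cdot 5 = 7 \sqrt{0 + 6} \cdot 5 = 7 \sqrt{6} \cdot 5 = 35 \sqrt{6}$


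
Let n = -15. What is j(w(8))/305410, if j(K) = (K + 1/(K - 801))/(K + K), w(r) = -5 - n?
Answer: 7909/4831586200 ≈ 1.6369e-6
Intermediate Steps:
w(r) = 10 (w(r) = -5 - 1*(-15) = -5 + 15 = 10)
j(K) = (K + 1/(-801 + K))/(2*K) (j(K) = (K + 1/(-801 + K))/((2*K)) = (K + 1/(-801 + K))*(1/(2*K)) = (K + 1/(-801 + K))/(2*K))
j(w(8))/305410 = ((½)*(1 + 10² - 801*10)/(10*(-801 + 10)))/305410 = ((½)*(⅒)*(1 + 100 - 8010)/(-791))*(1/305410) = ((½)*(⅒)*(-1/791)*(-7909))*(1/305410) = (7909/15820)*(1/305410) = 7909/4831586200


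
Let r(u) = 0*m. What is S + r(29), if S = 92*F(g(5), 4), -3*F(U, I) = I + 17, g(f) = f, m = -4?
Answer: -644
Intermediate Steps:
r(u) = 0 (r(u) = 0*(-4) = 0)
F(U, I) = -17/3 - I/3 (F(U, I) = -(I + 17)/3 = -(17 + I)/3 = -17/3 - I/3)
S = -644 (S = 92*(-17/3 - ⅓*4) = 92*(-17/3 - 4/3) = 92*(-7) = -644)
S + r(29) = -644 + 0 = -644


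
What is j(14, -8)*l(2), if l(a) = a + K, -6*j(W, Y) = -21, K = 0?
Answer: 7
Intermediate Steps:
j(W, Y) = 7/2 (j(W, Y) = -⅙*(-21) = 7/2)
l(a) = a (l(a) = a + 0 = a)
j(14, -8)*l(2) = (7/2)*2 = 7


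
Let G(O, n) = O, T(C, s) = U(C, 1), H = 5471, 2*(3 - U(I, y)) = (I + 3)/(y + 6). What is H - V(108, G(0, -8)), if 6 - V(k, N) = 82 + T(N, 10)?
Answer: 77697/14 ≈ 5549.8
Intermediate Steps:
U(I, y) = 3 - (3 + I)/(2*(6 + y)) (U(I, y) = 3 - (I + 3)/(2*(y + 6)) = 3 - (3 + I)/(2*(6 + y)))
T(C, s) = 39/14 - C/14 (T(C, s) = (33 - C + 6*1)/(2*(6 + 1)) = (1/2)*(33 - C + 6)/7 = (1/2)*(1/7)*(39 - C) = 39/14 - C/14)
V(k, N) = -1103/14 + N/14 (V(k, N) = 6 - (82 + (39/14 - N/14)) = 6 - (1187/14 - N/14) = 6 + (-1187/14 + N/14) = -1103/14 + N/14)
H - V(108, G(0, -8)) = 5471 - (-1103/14 + (1/14)*0) = 5471 - (-1103/14 + 0) = 5471 - 1*(-1103/14) = 5471 + 1103/14 = 77697/14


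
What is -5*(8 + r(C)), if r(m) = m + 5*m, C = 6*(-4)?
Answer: 680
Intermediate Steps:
C = -24
r(m) = 6*m
-5*(8 + r(C)) = -5*(8 + 6*(-24)) = -5*(8 - 144) = -5*(-136) = 680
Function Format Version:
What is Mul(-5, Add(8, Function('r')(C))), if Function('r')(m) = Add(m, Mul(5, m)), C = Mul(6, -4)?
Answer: 680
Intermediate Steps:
C = -24
Function('r')(m) = Mul(6, m)
Mul(-5, Add(8, Function('r')(C))) = Mul(-5, Add(8, Mul(6, -24))) = Mul(-5, Add(8, -144)) = Mul(-5, -136) = 680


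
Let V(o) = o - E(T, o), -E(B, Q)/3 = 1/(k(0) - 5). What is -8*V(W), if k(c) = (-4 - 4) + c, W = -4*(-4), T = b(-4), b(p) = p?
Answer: -1640/13 ≈ -126.15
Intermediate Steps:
T = -4
W = 16
k(c) = -8 + c
E(B, Q) = 3/13 (E(B, Q) = -3/((-8 + 0) - 5) = -3/(-8 - 5) = -3/(-13) = -3*(-1/13) = 3/13)
V(o) = -3/13 + o (V(o) = o - 1*3/13 = o - 3/13 = -3/13 + o)
-8*V(W) = -8*(-3/13 + 16) = -8*205/13 = -1640/13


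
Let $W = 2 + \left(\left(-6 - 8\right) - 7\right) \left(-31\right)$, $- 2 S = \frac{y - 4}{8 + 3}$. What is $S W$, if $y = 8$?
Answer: $- \frac{1306}{11} \approx -118.73$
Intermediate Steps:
$S = - \frac{2}{11}$ ($S = - \frac{\left(8 - 4\right) \frac{1}{8 + 3}}{2} = - \frac{4 \cdot \frac{1}{11}}{2} = \left(- \frac{1}{2}\right) \frac{4}{11} = - \frac{2}{11} \approx -0.18182$)
$W = 653$ ($W = 2 + \left(-14 - 7\right) \left(-31\right) = 2 - -651 = 2 + 651 = 653$)
$S W = \left(- \frac{2}{11}\right) 653 = - \frac{1306}{11}$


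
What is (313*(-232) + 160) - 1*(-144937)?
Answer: 72481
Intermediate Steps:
(313*(-232) + 160) - 1*(-144937) = (-72616 + 160) + 144937 = -72456 + 144937 = 72481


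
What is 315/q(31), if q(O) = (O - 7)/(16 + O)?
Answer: 4935/8 ≈ 616.88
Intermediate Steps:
q(O) = (-7 + O)/(16 + O)
315/q(31) = 315/(((-7 + 31)/(16 + 31))) = 315/((24/47)) = 315/(((1/47)*24)) = 315/(24/47) = 315*(47/24) = 4935/8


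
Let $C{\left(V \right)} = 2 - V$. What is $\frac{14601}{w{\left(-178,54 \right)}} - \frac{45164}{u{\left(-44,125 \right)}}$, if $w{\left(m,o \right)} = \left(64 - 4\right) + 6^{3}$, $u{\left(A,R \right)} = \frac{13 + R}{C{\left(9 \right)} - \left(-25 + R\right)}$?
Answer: $\frac{9679697}{276} \approx 35071.0$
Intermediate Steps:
$u{\left(A,R \right)} = \frac{13 + R}{18 - R}$ ($u{\left(A,R \right)} = \frac{13 + R}{\left(2 - 9\right) - \left(-25 + R\right)} = \frac{13 + R}{-7 - \left(-25 + R\right)} = \frac{13 + R}{18 - R}$)
$w{\left(m,o \right)} = 276$ ($w{\left(m,o \right)} = 60 + 216 = 276$)
$\frac{14601}{w{\left(-178,54 \right)}} - \frac{45164}{u{\left(-44,125 \right)}} = \frac{14601}{276} - \frac{45164}{\frac{1}{-18 + 125} \left(-13 - 125\right)} = 14601 \cdot \frac{1}{276} - \frac{45164}{\frac{1}{107} \left(-13 - 125\right)} = \frac{4867}{92} - \frac{45164}{\frac{1}{107} \left(-138\right)} = \frac{4867}{92} - \frac{45164}{- \frac{138}{107}} = \frac{4867}{92} - - \frac{2416274}{69} = \frac{4867}{92} + \frac{2416274}{69} = \frac{9679697}{276}$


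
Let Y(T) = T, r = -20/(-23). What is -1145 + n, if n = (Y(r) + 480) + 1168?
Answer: 11589/23 ≈ 503.87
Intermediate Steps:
r = 20/23 (r = -20*(-1/23) = 20/23 ≈ 0.86957)
n = 37924/23 (n = (20/23 + 480) + 1168 = 11060/23 + 1168 = 37924/23 ≈ 1648.9)
-1145 + n = -1145 + 37924/23 = 11589/23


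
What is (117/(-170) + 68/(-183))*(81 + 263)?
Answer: -5671012/15555 ≈ -364.58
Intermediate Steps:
(117/(-170) + 68/(-183))*(81 + 263) = (117*(-1/170) + 68*(-1/183))*344 = (-117/170 - 68/183)*344 = -32971/31110*344 = -5671012/15555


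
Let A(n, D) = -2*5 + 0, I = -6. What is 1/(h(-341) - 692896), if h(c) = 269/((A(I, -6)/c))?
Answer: -10/6837231 ≈ -1.4626e-6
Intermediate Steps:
A(n, D) = -10 (A(n, D) = -10 + 0 = -10)
h(c) = -269*c/10 (h(c) = 269/((-10/c)) = 269*(-c/10) = -269*c/10)
1/(h(-341) - 692896) = 1/(-269/10*(-341) - 692896) = 1/(91729/10 - 692896) = 1/(-6837231/10) = -10/6837231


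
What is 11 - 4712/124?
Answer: -27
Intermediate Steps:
11 - 4712/124 = 11 - 38*1 = 11 - 38 = -27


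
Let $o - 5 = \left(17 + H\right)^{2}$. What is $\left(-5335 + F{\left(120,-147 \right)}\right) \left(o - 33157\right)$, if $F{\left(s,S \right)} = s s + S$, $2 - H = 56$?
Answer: $-283440794$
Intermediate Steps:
$H = -54$ ($H = 2 - 56 = -54$)
$F{\left(s,S \right)} = S + s^{2}$ ($F{\left(s,S \right)} = s^{2} + S = S + s^{2}$)
$o = 1374$ ($o = 5 + \left(17 - 54\right)^{2} = 5 + \left(-37\right)^{2} = 5 + 1369 = 1374$)
$\left(-5335 + F{\left(120,-147 \right)}\right) \left(o - 33157\right) = \left(-5335 - \left(147 - 120^{2}\right)\right) \left(1374 - 33157\right) = \left(-5335 + \left(-147 + 14400\right)\right) \left(-31783\right) = \left(-5335 + 14253\right) \left(-31783\right) = 8918 \left(-31783\right) = -283440794$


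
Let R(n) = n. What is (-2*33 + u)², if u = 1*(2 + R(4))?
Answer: 3600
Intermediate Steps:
u = 6 (u = 1*(2 + 4) = 1*6 = 6)
(-2*33 + u)² = (-2*33 + 6)² = (-66 + 6)² = (-60)² = 3600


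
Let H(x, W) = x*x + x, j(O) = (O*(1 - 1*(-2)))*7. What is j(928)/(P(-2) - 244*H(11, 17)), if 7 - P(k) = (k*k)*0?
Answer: -19488/32201 ≈ -0.60520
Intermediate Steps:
j(O) = 21*O (j(O) = (O*(1 + 2))*7 = (O*3)*7 = (3*O)*7 = 21*O)
P(k) = 7 (P(k) = 7 - k*k*0 = 7 - k²*0 = 7 - 1*0 = 7 + 0 = 7)
H(x, W) = x + x² (H(x, W) = x² + x = x + x²)
j(928)/(P(-2) - 244*H(11, 17)) = (21*928)/(7 - 2684*(1 + 11)) = 19488/(7 - 2684*12) = 19488/(7 - 244*132) = 19488/(7 - 32208) = 19488/(-32201) = 19488*(-1/32201) = -19488/32201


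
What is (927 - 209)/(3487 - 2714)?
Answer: 718/773 ≈ 0.92885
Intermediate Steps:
(927 - 209)/(3487 - 2714) = 718/773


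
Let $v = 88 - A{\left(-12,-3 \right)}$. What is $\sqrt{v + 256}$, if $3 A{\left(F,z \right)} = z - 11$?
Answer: $\frac{\sqrt{3138}}{3} \approx 18.673$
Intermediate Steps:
$A{\left(F,z \right)} = - \frac{11}{3} + \frac{z}{3}$ ($A{\left(F,z \right)} = \frac{z - 11}{3} = \frac{-11 + z}{3} = - \frac{11}{3} + \frac{z}{3}$)
$v = \frac{278}{3}$ ($v = 88 - \left(- \frac{11}{3} + \frac{1}{3} \left(-3\right)\right) = 88 - \left(- \frac{11}{3} - 1\right) = 88 - - \frac{14}{3} = 88 + \frac{14}{3} = \frac{278}{3} \approx 92.667$)
$\sqrt{v + 256} = \sqrt{\frac{278}{3} + 256} = \sqrt{\frac{1046}{3}} = \frac{\sqrt{3138}}{3}$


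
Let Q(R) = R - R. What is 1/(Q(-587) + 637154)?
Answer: 1/637154 ≈ 1.5695e-6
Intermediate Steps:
Q(R) = 0
1/(Q(-587) + 637154) = 1/(0 + 637154) = 1/637154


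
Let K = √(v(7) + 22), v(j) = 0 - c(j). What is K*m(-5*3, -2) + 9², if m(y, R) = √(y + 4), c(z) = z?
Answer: 81 + I*√165 ≈ 81.0 + 12.845*I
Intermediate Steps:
v(j) = -j (v(j) = 0 - j = -j)
m(y, R) = √(4 + y)
K = √15 (K = √(-1*7 + 22) = √(-7 + 22) = √15 ≈ 3.8730)
K*m(-5*3, -2) + 9² = √15*√(4 - 5*3) + 9² = √15*√(4 - 15) + 81 = √15*√(-11) + 81 = √15*(I*√11) + 81 = I*√165 + 81 = 81 + I*√165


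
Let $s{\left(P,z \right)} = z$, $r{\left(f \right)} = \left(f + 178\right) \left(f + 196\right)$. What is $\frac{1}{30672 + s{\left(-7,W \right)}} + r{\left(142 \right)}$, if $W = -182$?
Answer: $\frac{3297798401}{30490} \approx 1.0816 \cdot 10^{5}$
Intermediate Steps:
$r{\left(f \right)} = \left(178 + f\right) \left(196 + f\right)$
$\frac{1}{30672 + s{\left(-7,W \right)}} + r{\left(142 \right)} = \frac{1}{30672 - 182} + \left(34888 + 142^{2} + 374 \cdot 142\right) = \frac{1}{30490} + \left(34888 + 20164 + 53108\right) = \frac{1}{30490} + 108160 = \frac{3297798401}{30490}$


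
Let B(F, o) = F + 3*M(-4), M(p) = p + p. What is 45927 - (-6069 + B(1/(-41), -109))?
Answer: 2132821/41 ≈ 52020.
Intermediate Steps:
M(p) = 2*p
B(F, o) = -24 + F (B(F, o) = F + 3*(2*(-4)) = F + 3*(-8) = F - 24 = -24 + F)
45927 - (-6069 + B(1/(-41), -109)) = 45927 - (-6069 + (-24 + 1/(-41))) = 45927 - (-6069 + (-24 - 1/41)) = 45927 - (-6069 - 985/41) = 45927 - 1*(-249814/41) = 45927 + 249814/41 = 2132821/41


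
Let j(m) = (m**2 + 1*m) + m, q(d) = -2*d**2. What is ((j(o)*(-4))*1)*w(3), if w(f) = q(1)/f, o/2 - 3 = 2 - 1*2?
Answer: 128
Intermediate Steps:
o = 6 (o = 6 + 2*(2 - 1*2) = 6 + 2*(2 - 2) = 6 + 2*0 = 6 + 0 = 6)
j(m) = m**2 + 2*m (j(m) = (m**2 + m) + m = (m + m**2) + m = m**2 + 2*m)
w(f) = -2/f (w(f) = (-2*1**2)/f = (-2*1)/f = -2/f)
((j(o)*(-4))*1)*w(3) = (((6*(2 + 6))*(-4))*1)*(-2/3) = (((6*8)*(-4))*1)*(-2*1/3) = ((48*(-4))*1)*(-2/3) = -192*1*(-2/3) = -192*(-2/3) = 128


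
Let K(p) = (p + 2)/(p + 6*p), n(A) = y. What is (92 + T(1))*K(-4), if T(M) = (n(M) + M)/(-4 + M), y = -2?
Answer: 277/42 ≈ 6.5952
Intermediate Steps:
n(A) = -2
T(M) = (-2 + M)/(-4 + M)
K(p) = (2 + p)/(7*p) (K(p) = (2 + p)/((7*p)) = (2 + p)*(1/(7*p)) = (2 + p)/(7*p))
(92 + T(1))*K(-4) = (92 + (-2 + 1)/(-4 + 1))*((⅐)*(2 - 4)/(-4)) = (92 - 1/(-3))*((⅐)*(-¼)*(-2)) = (92 - ⅓*(-1))*(1/14) = (92 + ⅓)*(1/14) = (277/3)*(1/14) = 277/42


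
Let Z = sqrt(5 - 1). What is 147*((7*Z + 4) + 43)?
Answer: 8967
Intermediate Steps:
Z = 2 (Z = sqrt(4) = 2)
147*((7*Z + 4) + 43) = 147*((7*2 + 4) + 43) = 147*((14 + 4) + 43) = 147*(18 + 43) = 147*61 = 8967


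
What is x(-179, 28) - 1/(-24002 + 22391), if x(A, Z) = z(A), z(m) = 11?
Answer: 17722/1611 ≈ 11.001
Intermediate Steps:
x(A, Z) = 11
x(-179, 28) - 1/(-24002 + 22391) = 11 - 1/(-24002 + 22391) = 11 - 1/(-1611) = 11 - 1*(-1/1611) = 11 + 1/1611 = 17722/1611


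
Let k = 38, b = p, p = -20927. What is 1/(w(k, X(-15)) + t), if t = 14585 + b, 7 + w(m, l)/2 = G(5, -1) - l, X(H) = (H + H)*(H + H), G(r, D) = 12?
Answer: -1/8132 ≈ -0.00012297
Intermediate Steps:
b = -20927
X(H) = 4*H**2 (X(H) = (2*H)*(2*H) = 4*H**2)
w(m, l) = 10 - 2*l (w(m, l) = -14 + 2*(12 - l) = -14 + (24 - 2*l) = 10 - 2*l)
t = -6342 (t = 14585 - 20927 = -6342)
1/(w(k, X(-15)) + t) = 1/((10 - 8*(-15)**2) - 6342) = 1/((10 - 8*225) - 6342) = 1/((10 - 2*900) - 6342) = 1/((10 - 1800) - 6342) = 1/(-1790 - 6342) = 1/(-8132) = -1/8132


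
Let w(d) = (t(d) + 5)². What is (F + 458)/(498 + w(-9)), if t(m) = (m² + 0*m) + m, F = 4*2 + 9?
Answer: 475/6427 ≈ 0.073907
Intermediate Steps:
F = 17 (F = 8 + 9 = 17)
t(m) = m + m² (t(m) = (m² + 0) + m = m² + m = m + m²)
w(d) = (5 + d*(1 + d))² (w(d) = (d*(1 + d) + 5)² = (5 + d*(1 + d))²)
(F + 458)/(498 + w(-9)) = (17 + 458)/(498 + (5 - 9*(1 - 9))²) = 475/(498 + (5 - 9*(-8))²) = 475/(498 + (5 + 72)²) = 475/(498 + 77²) = 475/(498 + 5929) = 475/6427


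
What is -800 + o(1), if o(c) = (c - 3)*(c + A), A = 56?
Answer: -914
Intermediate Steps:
o(c) = (-3 + c)*(56 + c) (o(c) = (c - 3)*(c + 56) = (-3 + c)*(56 + c))
-800 + o(1) = -800 + (-168 + 1² + 53*1) = -800 + (-168 + 1 + 53) = -800 - 114 = -914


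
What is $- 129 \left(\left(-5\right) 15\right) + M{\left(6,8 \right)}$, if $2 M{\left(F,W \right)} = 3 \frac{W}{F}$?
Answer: $9677$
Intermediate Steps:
$M{\left(F,W \right)} = \frac{3 W}{2 F}$ ($M{\left(F,W \right)} = \frac{3 \frac{W}{F}}{2} = \frac{3 W \frac{1}{F}}{2} = \frac{3 W}{2 F}$)
$- 129 \left(\left(-5\right) 15\right) + M{\left(6,8 \right)} = - 129 \left(\left(-5\right) 15\right) + \frac{3}{2} \cdot 8 \cdot \frac{1}{6} = \left(-129\right) \left(-75\right) + \frac{3}{2} \cdot 8 \cdot \frac{1}{6} = 9675 + 2 = 9677$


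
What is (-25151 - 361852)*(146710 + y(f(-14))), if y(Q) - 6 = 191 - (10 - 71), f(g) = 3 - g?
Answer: -56877056904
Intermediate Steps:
y(Q) = 258 (y(Q) = 6 + (191 - (10 - 71)) = 6 + (191 - 1*(-61)) = 6 + (191 + 61) = 6 + 252 = 258)
(-25151 - 361852)*(146710 + y(f(-14))) = (-25151 - 361852)*(146710 + 258) = -387003*146968 = -56877056904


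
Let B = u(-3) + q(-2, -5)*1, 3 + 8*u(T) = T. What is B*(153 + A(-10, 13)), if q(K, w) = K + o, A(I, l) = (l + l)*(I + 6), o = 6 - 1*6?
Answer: -539/4 ≈ -134.75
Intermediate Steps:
u(T) = -3/8 + T/8
o = 0 (o = 6 - 6 = 0)
A(I, l) = 2*l*(6 + I) (A(I, l) = (2*l)*(6 + I) = 2*l*(6 + I))
q(K, w) = K (q(K, w) = K + 0 = K)
B = -11/4 (B = (-3/8 + (1/8)*(-3)) - 2*1 = (-3/8 - 3/8) - 2 = -3/4 - 2 = -11/4 ≈ -2.7500)
B*(153 + A(-10, 13)) = -11*(153 + 2*13*(6 - 10))/4 = -11*(153 + 2*13*(-4))/4 = -11*(153 - 104)/4 = -11/4*49 = -539/4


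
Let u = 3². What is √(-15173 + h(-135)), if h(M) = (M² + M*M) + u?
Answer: √21286 ≈ 145.90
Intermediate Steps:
u = 9
h(M) = 9 + 2*M² (h(M) = (M² + M*M) + 9 = (M² + M²) + 9 = 2*M² + 9 = 9 + 2*M²)
√(-15173 + h(-135)) = √(-15173 + (9 + 2*(-135)²)) = √(-15173 + (9 + 2*18225)) = √(-15173 + (9 + 36450)) = √(-15173 + 36459) = √21286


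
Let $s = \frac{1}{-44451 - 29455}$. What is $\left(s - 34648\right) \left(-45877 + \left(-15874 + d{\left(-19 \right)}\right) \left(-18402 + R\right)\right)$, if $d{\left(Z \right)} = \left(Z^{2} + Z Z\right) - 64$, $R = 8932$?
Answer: $- \frac{368867213402303227}{73906} \approx -4.991 \cdot 10^{12}$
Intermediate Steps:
$d{\left(Z \right)} = -64 + 2 Z^{2}$ ($d{\left(Z \right)} = \left(Z^{2} + Z^{2}\right) - 64 = 2 Z^{2} - 64 = -64 + 2 Z^{2}$)
$s = - \frac{1}{73906}$ ($s = \frac{1}{-73906} = - \frac{1}{73906} \approx -1.3531 \cdot 10^{-5}$)
$\left(s - 34648\right) \left(-45877 + \left(-15874 + d{\left(-19 \right)}\right) \left(-18402 + R\right)\right) = \left(- \frac{1}{73906} - 34648\right) \left(-45877 + \left(-15874 - \left(64 - 2 \left(-19\right)^{2}\right)\right) \left(-18402 + 8932\right)\right) = - \frac{2560695089 \left(-45877 + \left(-15874 + \left(-64 + 2 \cdot 361\right)\right) \left(-9470\right)\right)}{73906} = - \frac{2560695089 \left(-45877 + \left(-15874 + \left(-64 + 722\right)\right) \left(-9470\right)\right)}{73906} = - \frac{2560695089 \left(-45877 + \left(-15874 + 658\right) \left(-9470\right)\right)}{73906} = - \frac{2560695089 \left(-45877 - -144095520\right)}{73906} = - \frac{2560695089 \left(-45877 + 144095520\right)}{73906} = \left(- \frac{2560695089}{73906}\right) 144049643 = - \frac{368867213402303227}{73906}$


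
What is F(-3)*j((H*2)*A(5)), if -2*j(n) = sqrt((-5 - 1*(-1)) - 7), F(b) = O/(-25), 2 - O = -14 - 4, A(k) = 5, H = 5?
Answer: 2*I*sqrt(11)/5 ≈ 1.3267*I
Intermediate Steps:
O = 20 (O = 2 - (-14 - 4) = 2 - 1*(-18) = 2 + 18 = 20)
F(b) = -4/5 (F(b) = 20/(-25) = 20*(-1/25) = -4/5)
j(n) = -I*sqrt(11)/2 (j(n) = -sqrt((-5 - 1*(-1)) - 7)/2 = -sqrt((-5 + 1) - 7)/2 = -sqrt(-4 - 7)/2 = -I*sqrt(11)/2)
F(-3)*j((H*2)*A(5)) = -(-2)*I*sqrt(11)/5 = 2*I*sqrt(11)/5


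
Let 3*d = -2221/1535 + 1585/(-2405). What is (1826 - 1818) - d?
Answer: 19274936/2215005 ≈ 8.7020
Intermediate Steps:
d = -1554896/2215005 (d = (-2221/1535 + 1585/(-2405))/3 = (-2221*1/1535 + 1585*(-1/2405))/3 = (-2221/1535 - 317/481)/3 = (1/3)*(-1554896/738335) = -1554896/2215005 ≈ -0.70198)
(1826 - 1818) - d = (1826 - 1818) - 1*(-1554896/2215005) = 8 + 1554896/2215005 = 19274936/2215005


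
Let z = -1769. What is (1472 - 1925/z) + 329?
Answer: 3187894/1769 ≈ 1802.1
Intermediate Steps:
(1472 - 1925/z) + 329 = (1472 - 1925/(-1769)) + 329 = (1472 - 1925*(-1/1769)) + 329 = (1472 + 1925/1769) + 329 = 2605893/1769 + 329 = 3187894/1769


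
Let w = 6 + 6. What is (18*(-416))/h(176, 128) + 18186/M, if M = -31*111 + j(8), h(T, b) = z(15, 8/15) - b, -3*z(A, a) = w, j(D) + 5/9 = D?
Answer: 8741217/169961 ≈ 51.431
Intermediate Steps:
w = 12
j(D) = -5/9 + D
z(A, a) = -4 (z(A, a) = -⅓*12 = -4)
h(T, b) = -4 - b
M = -30902/9 (M = -31*111 + (-5/9 + 8) = -3441 + 67/9 = -30902/9 ≈ -3433.6)
(18*(-416))/h(176, 128) + 18186/M = (18*(-416))/(-4 - 1*128) + 18186/(-30902/9) = -7488/(-4 - 128) + 18186*(-9/30902) = -7488/(-132) - 81837/15451 = -7488*(-1/132) - 81837/15451 = 624/11 - 81837/15451 = 8741217/169961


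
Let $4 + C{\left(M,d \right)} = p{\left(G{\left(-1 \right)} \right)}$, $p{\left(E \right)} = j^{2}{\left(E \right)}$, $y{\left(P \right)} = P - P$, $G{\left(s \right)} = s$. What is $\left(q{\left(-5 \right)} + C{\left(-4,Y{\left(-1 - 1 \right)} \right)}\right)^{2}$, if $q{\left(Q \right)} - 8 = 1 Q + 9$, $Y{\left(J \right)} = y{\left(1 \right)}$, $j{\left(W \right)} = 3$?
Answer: $289$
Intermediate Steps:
$y{\left(P \right)} = 0$
$Y{\left(J \right)} = 0$
$q{\left(Q \right)} = 17 + Q$ ($q{\left(Q \right)} = 8 + \left(1 Q + 9\right) = 8 + \left(Q + 9\right) = 8 + \left(9 + Q\right) = 17 + Q$)
$p{\left(E \right)} = 9$ ($p{\left(E \right)} = 3^{2} = 9$)
$C{\left(M,d \right)} = 5$ ($C{\left(M,d \right)} = -4 + 9 = 5$)
$\left(q{\left(-5 \right)} + C{\left(-4,Y{\left(-1 - 1 \right)} \right)}\right)^{2} = \left(\left(17 - 5\right) + 5\right)^{2} = \left(12 + 5\right)^{2} = 17^{2} = 289$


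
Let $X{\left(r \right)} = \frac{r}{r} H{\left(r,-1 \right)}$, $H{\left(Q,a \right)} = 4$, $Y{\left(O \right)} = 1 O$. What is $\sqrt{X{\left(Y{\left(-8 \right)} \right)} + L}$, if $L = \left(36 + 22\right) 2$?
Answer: $2 \sqrt{30} \approx 10.954$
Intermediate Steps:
$Y{\left(O \right)} = O$
$L = 116$ ($L = 58 \cdot 2 = 116$)
$X{\left(r \right)} = 4$ ($X{\left(r \right)} = \frac{r}{r} 4 = 1 \cdot 4 = 4$)
$\sqrt{X{\left(Y{\left(-8 \right)} \right)} + L} = \sqrt{4 + 116} = \sqrt{120} = 2 \sqrt{30}$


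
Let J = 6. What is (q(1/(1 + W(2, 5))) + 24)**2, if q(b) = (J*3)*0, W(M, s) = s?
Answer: 576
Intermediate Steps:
q(b) = 0 (q(b) = (6*3)*0 = 18*0 = 0)
(q(1/(1 + W(2, 5))) + 24)**2 = (0 + 24)**2 = 24**2 = 576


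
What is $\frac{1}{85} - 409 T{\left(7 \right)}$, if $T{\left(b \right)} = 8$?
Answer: $- \frac{278119}{85} \approx -3272.0$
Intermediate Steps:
$\frac{1}{85} - 409 T{\left(7 \right)} = \frac{1}{85} - 3272 = - \frac{278119}{85}$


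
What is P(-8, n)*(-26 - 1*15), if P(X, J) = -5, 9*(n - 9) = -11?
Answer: 205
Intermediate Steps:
n = 70/9 (n = 9 + (1/9)*(-11) = 9 - 11/9 = 70/9 ≈ 7.7778)
P(-8, n)*(-26 - 1*15) = -5*(-26 - 1*15) = -5*(-26 - 15) = -5*(-41) = 205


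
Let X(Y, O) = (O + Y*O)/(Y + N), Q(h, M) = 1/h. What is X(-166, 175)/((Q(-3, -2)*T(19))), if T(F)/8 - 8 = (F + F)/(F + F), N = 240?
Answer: 9625/592 ≈ 16.258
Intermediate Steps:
Q(h, M) = 1/h
T(F) = 72 (T(F) = 64 + 8*((F + F)/(F + F)) = 64 + 8*((2*F)/((2*F))) = 64 + 8*((2*F)*(1/(2*F))) = 64 + 8*1 = 64 + 8 = 72)
X(Y, O) = (O + O*Y)/(240 + Y) (X(Y, O) = (O + Y*O)/(Y + 240) = (O + O*Y)/(240 + Y))
X(-166, 175)/((Q(-3, -2)*T(19))) = (175*(1 - 166)/(240 - 166))/((72/(-3))) = (175*(-165)/74)/((-⅓*72)) = (175*(1/74)*(-165))/(-24) = -28875/74*(-1/24) = 9625/592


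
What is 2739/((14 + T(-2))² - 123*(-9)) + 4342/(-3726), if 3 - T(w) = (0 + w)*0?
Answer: 2072041/2600748 ≈ 0.79671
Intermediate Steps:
T(w) = 3 (T(w) = 3 - (0 + w)*0 = 3 - w*0 = 3 - 1*0 = 3 + 0 = 3)
2739/((14 + T(-2))² - 123*(-9)) + 4342/(-3726) = 2739/((14 + 3)² - 123*(-9)) + 4342/(-3726) = 2739/(17² + 1107) + 4342*(-1/3726) = 2739/(289 + 1107) - 2171/1863 = 2739/1396 - 2171/1863 = 2072041/2600748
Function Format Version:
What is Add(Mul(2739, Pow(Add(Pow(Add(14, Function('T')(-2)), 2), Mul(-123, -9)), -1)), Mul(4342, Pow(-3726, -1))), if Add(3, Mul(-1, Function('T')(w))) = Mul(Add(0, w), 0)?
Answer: Rational(2072041, 2600748) ≈ 0.79671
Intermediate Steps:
Function('T')(w) = 3 (Function('T')(w) = Add(3, Mul(-1, Mul(Add(0, w), 0))) = Add(3, Mul(-1, Mul(w, 0))) = Add(3, Mul(-1, 0)) = Add(3, 0) = 3)
Add(Mul(2739, Pow(Add(Pow(Add(14, Function('T')(-2)), 2), Mul(-123, -9)), -1)), Mul(4342, Pow(-3726, -1))) = Add(Mul(2739, Pow(Add(Pow(Add(14, 3), 2), Mul(-123, -9)), -1)), Mul(4342, Pow(-3726, -1))) = Add(Mul(2739, Pow(Add(Pow(17, 2), 1107), -1)), Mul(4342, Rational(-1, 3726))) = Add(Mul(2739, Pow(Add(289, 1107), -1)), Rational(-2171, 1863)) = Add(Mul(2739, Pow(1396, -1)), Rational(-2171, 1863)) = Add(Mul(2739, Rational(1, 1396)), Rational(-2171, 1863)) = Add(Rational(2739, 1396), Rational(-2171, 1863)) = Rational(2072041, 2600748)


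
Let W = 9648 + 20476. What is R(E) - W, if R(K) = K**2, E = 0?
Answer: -30124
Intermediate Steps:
W = 30124
R(E) - W = 0**2 - 1*30124 = 0 - 30124 = -30124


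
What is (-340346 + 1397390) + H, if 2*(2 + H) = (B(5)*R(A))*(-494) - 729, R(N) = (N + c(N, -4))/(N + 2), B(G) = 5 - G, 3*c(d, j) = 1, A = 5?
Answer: 2113355/2 ≈ 1.0567e+6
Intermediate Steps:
c(d, j) = 1/3 (c(d, j) = (1/3)*1 = 1/3)
R(N) = (1/3 + N)/(2 + N) (R(N) = (N + 1/3)/(N + 2) = (1/3 + N)/(2 + N))
H = -733/2 (H = -2 + (((5 - 1*5)*((1/3 + 5)/(2 + 5)))*(-494) - 729)/2 = -2 + (((5 - 5)*((16/3)/7))*(-494) - 729)/2 = -2 + ((0*((1/7)*(16/3)))*(-494) - 729)/2 = -2 + ((0*(16/21))*(-494) - 729)/2 = -2 + (0*(-494) - 729)/2 = -2 + (0 - 729)/2 = -2 + (1/2)*(-729) = -2 - 729/2 = -733/2 ≈ -366.50)
(-340346 + 1397390) + H = (-340346 + 1397390) - 733/2 = 1057044 - 733/2 = 2113355/2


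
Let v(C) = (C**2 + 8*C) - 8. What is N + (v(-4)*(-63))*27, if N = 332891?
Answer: 373715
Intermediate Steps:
v(C) = -8 + C**2 + 8*C
N + (v(-4)*(-63))*27 = 332891 + ((-8 + (-4)**2 + 8*(-4))*(-63))*27 = 332891 + ((-8 + 16 - 32)*(-63))*27 = 332891 - 24*(-63)*27 = 332891 + 1512*27 = 332891 + 40824 = 373715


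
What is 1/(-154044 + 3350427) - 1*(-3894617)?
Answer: 12448687570312/3196383 ≈ 3.8946e+6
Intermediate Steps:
1/(-154044 + 3350427) - 1*(-3894617) = 1/3196383 + 3894617 = 12448687570312/3196383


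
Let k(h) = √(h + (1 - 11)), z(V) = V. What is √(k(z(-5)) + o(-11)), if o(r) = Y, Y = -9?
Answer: √(-9 + I*√15) ≈ 0.63165 + 3.0658*I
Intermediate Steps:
o(r) = -9
k(h) = √(-10 + h) (k(h) = √(h - 10) = √(-10 + h))
√(k(z(-5)) + o(-11)) = √(√(-10 - 5) - 9) = √(√(-15) - 9) = √(I*√15 - 9) = √(-9 + I*√15)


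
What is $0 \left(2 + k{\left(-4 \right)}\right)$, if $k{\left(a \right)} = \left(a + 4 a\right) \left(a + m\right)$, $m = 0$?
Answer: $0$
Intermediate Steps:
$k{\left(a \right)} = 5 a^{2}$ ($k{\left(a \right)} = \left(a + 4 a\right) \left(a + 0\right) = 5 a a = 5 a^{2}$)
$0 \left(2 + k{\left(-4 \right)}\right) = 0 \left(2 + 5 \left(-4\right)^{2}\right) = 0 \left(2 + 5 \cdot 16\right) = 0 \left(2 + 80\right) = 0 \cdot 82 = 0$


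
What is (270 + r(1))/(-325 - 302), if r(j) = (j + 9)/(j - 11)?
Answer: -269/627 ≈ -0.42903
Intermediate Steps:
r(j) = (9 + j)/(-11 + j)
(270 + r(1))/(-325 - 302) = (270 + (9 + 1)/(-11 + 1))/(-325 - 302) = (270 + 10/(-10))/(-627) = (270 - ⅒*10)*(-1/627) = (270 - 1)*(-1/627) = 269*(-1/627) = -269/627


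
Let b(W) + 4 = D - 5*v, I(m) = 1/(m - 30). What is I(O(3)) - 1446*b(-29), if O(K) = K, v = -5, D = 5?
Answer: -1015093/27 ≈ -37596.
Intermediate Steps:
I(m) = 1/(-30 + m)
b(W) = 26 (b(W) = -4 + (5 - 5*(-5)) = -4 + (5 + 25) = -4 + 30 = 26)
I(O(3)) - 1446*b(-29) = 1/(-30 + 3) - 1446*26 = 1/(-27) - 37596 = -1/27 - 37596 = -1015093/27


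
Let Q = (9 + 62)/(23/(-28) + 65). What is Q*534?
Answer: 353864/599 ≈ 590.76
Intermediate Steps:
Q = 1988/1797 (Q = 71/(23*(-1/28) + 65) = 71/(-23/28 + 65) = 71/(1797/28) = 71*(28/1797) = 1988/1797 ≈ 1.1063)
Q*534 = (1988/1797)*534 = 353864/599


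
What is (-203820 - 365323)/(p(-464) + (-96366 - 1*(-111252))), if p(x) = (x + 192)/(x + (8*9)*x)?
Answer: -1204875731/31513679 ≈ -38.233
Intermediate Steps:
p(x) = (192 + x)/(73*x) (p(x) = (192 + x)/(x + 72*x) = (192 + x)/((73*x)) = (192 + x)*(1/(73*x)) = (192 + x)/(73*x))
(-203820 - 365323)/(p(-464) + (-96366 - 1*(-111252))) = (-203820 - 365323)/((1/73)*(192 - 464)/(-464) + (-96366 - 1*(-111252))) = -569143/((1/73)*(-1/464)*(-272) + (-96366 + 111252)) = -569143/(17/2117 + 14886) = -569143/31513679/2117 = -569143*2117/31513679 = -1204875731/31513679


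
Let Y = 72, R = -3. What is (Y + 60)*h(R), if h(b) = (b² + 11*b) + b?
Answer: -3564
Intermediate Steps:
h(b) = b² + 12*b
(Y + 60)*h(R) = (72 + 60)*(-3*(12 - 3)) = 132*(-3*9) = 132*(-27) = -3564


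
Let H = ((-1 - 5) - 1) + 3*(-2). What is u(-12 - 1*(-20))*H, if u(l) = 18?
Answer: -234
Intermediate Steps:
H = -13 (H = (-6 - 1) - 6 = -7 - 6 = -13)
u(-12 - 1*(-20))*H = 18*(-13) = -234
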